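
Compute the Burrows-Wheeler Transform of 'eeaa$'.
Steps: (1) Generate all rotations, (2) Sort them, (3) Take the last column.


Rotations (sorted):
  0: $eeaa -> last char: a
  1: a$eea -> last char: a
  2: aa$ee -> last char: e
  3: eaa$e -> last char: e
  4: eeaa$ -> last char: $


BWT = aaee$


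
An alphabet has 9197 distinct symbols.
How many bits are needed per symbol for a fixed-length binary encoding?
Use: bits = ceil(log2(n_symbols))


log2(9197) = 13.1669
Bracket: 2^13 = 8192 < 9197 <= 2^14 = 16384
So ceil(log2(9197)) = 14

bits = ceil(log2(9197)) = ceil(13.1669) = 14 bits


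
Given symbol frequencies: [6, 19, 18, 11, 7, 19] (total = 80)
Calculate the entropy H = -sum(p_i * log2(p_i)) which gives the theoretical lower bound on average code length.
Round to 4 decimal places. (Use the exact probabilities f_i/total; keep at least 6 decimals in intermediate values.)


Per-symbol terms -p_i * log2(p_i) with p_i = f_i/80:
  p = 6/80 = 0.075000: log2(p) = -3.736966, -p*log2(p) = 0.280272
  p = 19/80 = 0.237500: log2(p) = -2.074001, -p*log2(p) = 0.492575
  p = 18/80 = 0.225000: log2(p) = -2.152003, -p*log2(p) = 0.484201
  p = 11/80 = 0.137500: log2(p) = -2.862496, -p*log2(p) = 0.393593
  p = 7/80 = 0.087500: log2(p) = -3.514573, -p*log2(p) = 0.307525
  p = 19/80 = 0.237500: log2(p) = -2.074001, -p*log2(p) = 0.492575
H = 0.280272 + 0.492575 + 0.484201 + 0.393593 + 0.307525 + 0.492575 = 2.450741

H = 2.4507 bits/symbol


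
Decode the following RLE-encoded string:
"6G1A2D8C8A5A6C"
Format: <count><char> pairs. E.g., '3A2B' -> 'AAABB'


Expanding each <count><char> pair:
  6G -> 'GGGGGG'
  1A -> 'A'
  2D -> 'DD'
  8C -> 'CCCCCCCC'
  8A -> 'AAAAAAAA'
  5A -> 'AAAAA'
  6C -> 'CCCCCC'

Decoded = GGGGGGADDCCCCCCCCAAAAAAAAAAAAACCCCCC


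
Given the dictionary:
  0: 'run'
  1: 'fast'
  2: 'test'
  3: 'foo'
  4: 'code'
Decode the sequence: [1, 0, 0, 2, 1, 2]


Look up each index in the dictionary:
  1 -> 'fast'
  0 -> 'run'
  0 -> 'run'
  2 -> 'test'
  1 -> 'fast'
  2 -> 'test'

Decoded: "fast run run test fast test"


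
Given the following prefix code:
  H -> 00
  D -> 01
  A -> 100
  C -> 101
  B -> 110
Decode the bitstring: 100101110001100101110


Decoding step by step:
Bits 100 -> A
Bits 101 -> C
Bits 110 -> B
Bits 00 -> H
Bits 110 -> B
Bits 01 -> D
Bits 01 -> D
Bits 110 -> B


Decoded message: ACBHBDDB


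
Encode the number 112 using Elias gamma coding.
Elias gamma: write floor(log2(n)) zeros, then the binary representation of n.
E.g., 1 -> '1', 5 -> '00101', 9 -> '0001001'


num_bits = floor(log2(112)) + 1 = 7
leading_zeros = num_bits - 1 = 6
binary(112) = 1110000

Elias gamma(112) = '000000' + '1110000' = 0000001110000 (13 bits)


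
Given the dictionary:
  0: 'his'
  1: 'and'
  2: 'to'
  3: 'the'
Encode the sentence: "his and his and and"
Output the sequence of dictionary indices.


Look up each word in the dictionary:
  'his' -> 0
  'and' -> 1
  'his' -> 0
  'and' -> 1
  'and' -> 1

Encoded: [0, 1, 0, 1, 1]


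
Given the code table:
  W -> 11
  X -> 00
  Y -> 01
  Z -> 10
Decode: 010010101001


Decoding:
01 -> Y
00 -> X
10 -> Z
10 -> Z
10 -> Z
01 -> Y


Result: YXZZZY


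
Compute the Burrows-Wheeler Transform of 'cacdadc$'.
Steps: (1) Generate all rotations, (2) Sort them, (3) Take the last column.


Rotations (sorted):
  0: $cacdadc -> last char: c
  1: acdadc$c -> last char: c
  2: adc$cacd -> last char: d
  3: c$cacdad -> last char: d
  4: cacdadc$ -> last char: $
  5: cdadc$ca -> last char: a
  6: dadc$cac -> last char: c
  7: dc$cacda -> last char: a


BWT = ccdd$aca


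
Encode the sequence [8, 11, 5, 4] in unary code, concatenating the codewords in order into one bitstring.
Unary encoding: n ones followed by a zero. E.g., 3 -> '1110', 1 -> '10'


Encode each number as n ones followed by a terminating 0:
  8 -> 111111110 (9 bits)
  11 -> 111111111110 (12 bits)
  5 -> 111110 (6 bits)
  4 -> 11110 (5 bits)
Total length = 9 + 12 + 6 + 5 = 32 bits.

Unary([8, 11, 5, 4]) = 11111111011111111111011111011110 (32 bits)


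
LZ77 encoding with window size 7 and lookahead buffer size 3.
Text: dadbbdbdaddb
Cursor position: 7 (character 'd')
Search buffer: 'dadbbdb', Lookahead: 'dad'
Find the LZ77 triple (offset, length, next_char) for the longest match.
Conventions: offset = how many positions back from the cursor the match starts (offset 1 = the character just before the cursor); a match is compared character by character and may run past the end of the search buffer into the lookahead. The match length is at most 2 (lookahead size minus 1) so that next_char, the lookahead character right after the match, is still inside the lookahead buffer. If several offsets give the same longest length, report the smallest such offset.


Try each offset into the search buffer:
  offset=1 (pos 6, char 'b'): match length 0
  offset=2 (pos 5, char 'd'): match length 1
  offset=3 (pos 4, char 'b'): match length 0
  offset=4 (pos 3, char 'b'): match length 0
  offset=5 (pos 2, char 'd'): match length 1
  offset=6 (pos 1, char 'a'): match length 0
  offset=7 (pos 0, char 'd'): match length 2
Longest match has length 2 at offset 7.
next_char = character at position 7 + 2 = 9 -> 'd'

Best match: offset=7, length=2 (matching 'da' starting at position 0)
LZ77 triple: (7, 2, 'd')


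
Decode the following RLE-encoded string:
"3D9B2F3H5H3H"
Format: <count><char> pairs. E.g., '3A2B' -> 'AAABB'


Expanding each <count><char> pair:
  3D -> 'DDD'
  9B -> 'BBBBBBBBB'
  2F -> 'FF'
  3H -> 'HHH'
  5H -> 'HHHHH'
  3H -> 'HHH'

Decoded = DDDBBBBBBBBBFFHHHHHHHHHHH


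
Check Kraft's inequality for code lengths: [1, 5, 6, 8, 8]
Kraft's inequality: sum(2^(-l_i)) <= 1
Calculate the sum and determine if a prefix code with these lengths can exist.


Sum = 2^(-1) + 2^(-5) + 2^(-6) + 2^(-8) + 2^(-8)
    = 0.5 + 0.03125 + 0.015625 + 0.00390625 + 0.00390625
    = 142/256 = 0.5546875
Since 0.5546875 <= 1, Kraft's inequality IS satisfied.
A prefix code with these lengths CAN exist.

Kraft sum = 0.5546875. Satisfied.


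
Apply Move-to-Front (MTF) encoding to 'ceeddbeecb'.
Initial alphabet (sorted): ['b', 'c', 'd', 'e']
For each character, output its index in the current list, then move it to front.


MTF encoding:
'c': index 1 in ['b', 'c', 'd', 'e'] -> ['c', 'b', 'd', 'e']
'e': index 3 in ['c', 'b', 'd', 'e'] -> ['e', 'c', 'b', 'd']
'e': index 0 in ['e', 'c', 'b', 'd'] -> ['e', 'c', 'b', 'd']
'd': index 3 in ['e', 'c', 'b', 'd'] -> ['d', 'e', 'c', 'b']
'd': index 0 in ['d', 'e', 'c', 'b'] -> ['d', 'e', 'c', 'b']
'b': index 3 in ['d', 'e', 'c', 'b'] -> ['b', 'd', 'e', 'c']
'e': index 2 in ['b', 'd', 'e', 'c'] -> ['e', 'b', 'd', 'c']
'e': index 0 in ['e', 'b', 'd', 'c'] -> ['e', 'b', 'd', 'c']
'c': index 3 in ['e', 'b', 'd', 'c'] -> ['c', 'e', 'b', 'd']
'b': index 2 in ['c', 'e', 'b', 'd'] -> ['b', 'c', 'e', 'd']


Output: [1, 3, 0, 3, 0, 3, 2, 0, 3, 2]


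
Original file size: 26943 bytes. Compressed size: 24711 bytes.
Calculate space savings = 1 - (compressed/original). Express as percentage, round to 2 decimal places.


ratio = compressed/original = 24711/26943 = 0.917158
savings = 1 - ratio = 1 - 0.917158 = 0.082842
as a percentage: 0.082842 * 100 = 8.28%

Space savings = 1 - 24711/26943 = 8.28%


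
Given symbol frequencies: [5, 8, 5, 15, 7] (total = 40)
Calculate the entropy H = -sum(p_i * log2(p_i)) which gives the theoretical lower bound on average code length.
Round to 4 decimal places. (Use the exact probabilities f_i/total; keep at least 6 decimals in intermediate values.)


Per-symbol terms -p_i * log2(p_i) with p_i = f_i/40:
  p = 5/40 = 0.125000: log2(p) = -3.000000, -p*log2(p) = 0.375000
  p = 8/40 = 0.200000: log2(p) = -2.321928, -p*log2(p) = 0.464386
  p = 5/40 = 0.125000: log2(p) = -3.000000, -p*log2(p) = 0.375000
  p = 15/40 = 0.375000: log2(p) = -1.415037, -p*log2(p) = 0.530639
  p = 7/40 = 0.175000: log2(p) = -2.514573, -p*log2(p) = 0.440050
H = 0.375000 + 0.464386 + 0.375000 + 0.530639 + 0.440050 = 2.185075

H = 2.1851 bits/symbol


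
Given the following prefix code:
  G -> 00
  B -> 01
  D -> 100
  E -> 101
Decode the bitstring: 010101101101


Decoding step by step:
Bits 01 -> B
Bits 01 -> B
Bits 01 -> B
Bits 101 -> E
Bits 101 -> E


Decoded message: BBBEE


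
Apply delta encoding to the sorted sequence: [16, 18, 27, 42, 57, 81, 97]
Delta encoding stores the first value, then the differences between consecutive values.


First value: 16
Deltas:
  18 - 16 = 2
  27 - 18 = 9
  42 - 27 = 15
  57 - 42 = 15
  81 - 57 = 24
  97 - 81 = 16


Delta encoded: [16, 2, 9, 15, 15, 24, 16]


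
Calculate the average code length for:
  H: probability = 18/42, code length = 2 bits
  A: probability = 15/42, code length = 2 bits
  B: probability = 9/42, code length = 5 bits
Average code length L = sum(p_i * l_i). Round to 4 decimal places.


Weighted contributions p_i * l_i:
  H: (18/42) * 2 = 36/42
  A: (15/42) * 2 = 30/42
  B: (9/42) * 5 = 45/42
Sum = (36 + 30 + 45)/42 = 111/42

L = 111/42 = 2.6429 bits/symbol


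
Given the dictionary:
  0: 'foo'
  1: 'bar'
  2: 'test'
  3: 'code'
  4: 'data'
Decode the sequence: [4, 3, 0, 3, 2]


Look up each index in the dictionary:
  4 -> 'data'
  3 -> 'code'
  0 -> 'foo'
  3 -> 'code'
  2 -> 'test'

Decoded: "data code foo code test"


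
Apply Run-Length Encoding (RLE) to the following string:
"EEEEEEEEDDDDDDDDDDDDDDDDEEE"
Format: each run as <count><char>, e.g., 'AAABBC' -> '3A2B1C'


Scanning runs left to right:
  i=0: run of 'E' x 8 -> '8E'
  i=8: run of 'D' x 16 -> '16D'
  i=24: run of 'E' x 3 -> '3E'

RLE = 8E16D3E


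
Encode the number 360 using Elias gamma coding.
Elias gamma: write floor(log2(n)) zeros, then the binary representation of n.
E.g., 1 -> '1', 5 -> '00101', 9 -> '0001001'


num_bits = floor(log2(360)) + 1 = 9
leading_zeros = num_bits - 1 = 8
binary(360) = 101101000

Elias gamma(360) = '00000000' + '101101000' = 00000000101101000 (17 bits)


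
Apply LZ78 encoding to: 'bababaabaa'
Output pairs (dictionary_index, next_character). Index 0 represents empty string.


LZ78 encoding steps:
Dictionary: {0: ''}
Step 1: w='' (idx 0), next='b' -> output (0, 'b'), add 'b' as idx 1
Step 2: w='' (idx 0), next='a' -> output (0, 'a'), add 'a' as idx 2
Step 3: w='b' (idx 1), next='a' -> output (1, 'a'), add 'ba' as idx 3
Step 4: w='ba' (idx 3), next='a' -> output (3, 'a'), add 'baa' as idx 4
Step 5: w='baa' (idx 4), end of input -> output (4, '')


Encoded: [(0, 'b'), (0, 'a'), (1, 'a'), (3, 'a'), (4, '')]


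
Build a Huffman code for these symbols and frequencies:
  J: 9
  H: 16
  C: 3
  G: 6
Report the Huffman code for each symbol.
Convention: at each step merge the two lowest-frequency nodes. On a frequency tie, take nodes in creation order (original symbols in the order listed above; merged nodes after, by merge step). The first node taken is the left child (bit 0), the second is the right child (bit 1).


Huffman tree construction:
Step 1: Merge C(3) + G(6) = 9
Step 2: Merge J(9) + (C+G)(9) = 18
Step 3: Merge H(16) + (J+(C+G))(18) = 34
Read each symbol's code off the tree from the root (left child = 0, right child = 1).

Codes:
  J: 10 (length 2)
  H: 0 (length 1)
  C: 110 (length 3)
  G: 111 (length 3)
Average code length: 61/34 = 1.7941 bits/symbol


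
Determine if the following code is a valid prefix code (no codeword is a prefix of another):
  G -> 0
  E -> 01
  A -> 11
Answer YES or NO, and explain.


Checking each pair (does one codeword prefix another?):
  G='0' vs E='01': prefix -- VIOLATION

NO -- this is NOT a valid prefix code. G (0) is a prefix of E (01).


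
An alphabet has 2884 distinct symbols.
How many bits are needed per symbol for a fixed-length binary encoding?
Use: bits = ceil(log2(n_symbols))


log2(2884) = 11.4939
Bracket: 2^11 = 2048 < 2884 <= 2^12 = 4096
So ceil(log2(2884)) = 12

bits = ceil(log2(2884)) = ceil(11.4939) = 12 bits


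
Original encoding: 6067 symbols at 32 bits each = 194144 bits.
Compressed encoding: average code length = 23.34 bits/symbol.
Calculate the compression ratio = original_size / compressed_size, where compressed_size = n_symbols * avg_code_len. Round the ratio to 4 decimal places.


original_size = n_symbols * orig_bits = 6067 * 32 = 194144 bits
compressed_size = n_symbols * avg_code_len = 6067 * 23.34 = 141603.78 bits
ratio = original_size / compressed_size = 194144 / 141603.78 = 1.371

Compression ratio = 1.371


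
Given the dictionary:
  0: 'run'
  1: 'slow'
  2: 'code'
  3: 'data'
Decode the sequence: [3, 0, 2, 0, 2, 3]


Look up each index in the dictionary:
  3 -> 'data'
  0 -> 'run'
  2 -> 'code'
  0 -> 'run'
  2 -> 'code'
  3 -> 'data'

Decoded: "data run code run code data"


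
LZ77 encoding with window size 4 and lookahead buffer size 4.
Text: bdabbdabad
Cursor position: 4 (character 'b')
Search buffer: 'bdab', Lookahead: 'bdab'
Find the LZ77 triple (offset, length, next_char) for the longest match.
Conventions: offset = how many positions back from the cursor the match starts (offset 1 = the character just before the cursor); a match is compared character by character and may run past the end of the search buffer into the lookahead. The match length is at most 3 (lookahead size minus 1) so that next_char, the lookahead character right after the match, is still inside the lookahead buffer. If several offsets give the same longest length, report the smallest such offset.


Try each offset into the search buffer:
  offset=1 (pos 3, char 'b'): match length 1
  offset=2 (pos 2, char 'a'): match length 0
  offset=3 (pos 1, char 'd'): match length 0
  offset=4 (pos 0, char 'b'): match length 3
Longest match has length 3 at offset 4.
next_char = character at position 4 + 3 = 7 -> 'b'

Best match: offset=4, length=3 (matching 'bda' starting at position 0)
LZ77 triple: (4, 3, 'b')


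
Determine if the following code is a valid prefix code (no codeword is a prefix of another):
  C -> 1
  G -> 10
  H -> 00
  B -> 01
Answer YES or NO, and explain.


Checking each pair (does one codeword prefix another?):
  C='1' vs G='10': prefix -- VIOLATION

NO -- this is NOT a valid prefix code. C (1) is a prefix of G (10).


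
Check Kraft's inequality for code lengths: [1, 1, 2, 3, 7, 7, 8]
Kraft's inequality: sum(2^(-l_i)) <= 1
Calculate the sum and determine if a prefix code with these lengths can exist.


Sum = 2^(-1) + 2^(-1) + 2^(-2) + 2^(-3) + 2^(-7) + 2^(-7) + 2^(-8)
    = 0.5 + 0.5 + 0.25 + 0.125 + 0.0078125 + 0.0078125 + 0.00390625
    = 357/256 = 1.39453125
Since 1.39453125 > 1, Kraft's inequality is NOT satisfied.
A prefix code with these lengths CANNOT exist.

Kraft sum = 1.39453125. Not satisfied.


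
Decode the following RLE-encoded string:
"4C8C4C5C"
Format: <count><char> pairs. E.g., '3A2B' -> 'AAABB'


Expanding each <count><char> pair:
  4C -> 'CCCC'
  8C -> 'CCCCCCCC'
  4C -> 'CCCC'
  5C -> 'CCCCC'

Decoded = CCCCCCCCCCCCCCCCCCCCC


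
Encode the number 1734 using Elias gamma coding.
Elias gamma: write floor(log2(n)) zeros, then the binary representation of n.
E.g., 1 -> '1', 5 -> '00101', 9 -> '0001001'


num_bits = floor(log2(1734)) + 1 = 11
leading_zeros = num_bits - 1 = 10
binary(1734) = 11011000110

Elias gamma(1734) = '0000000000' + '11011000110' = 000000000011011000110 (21 bits)


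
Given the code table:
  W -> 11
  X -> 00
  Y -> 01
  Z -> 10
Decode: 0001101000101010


Decoding:
00 -> X
01 -> Y
10 -> Z
10 -> Z
00 -> X
10 -> Z
10 -> Z
10 -> Z


Result: XYZZXZZZ


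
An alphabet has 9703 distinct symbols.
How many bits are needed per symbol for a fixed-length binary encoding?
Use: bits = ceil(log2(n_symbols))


log2(9703) = 13.2442
Bracket: 2^13 = 8192 < 9703 <= 2^14 = 16384
So ceil(log2(9703)) = 14

bits = ceil(log2(9703)) = ceil(13.2442) = 14 bits


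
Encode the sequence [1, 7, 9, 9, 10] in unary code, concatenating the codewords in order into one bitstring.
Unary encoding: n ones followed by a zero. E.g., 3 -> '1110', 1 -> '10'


Encode each number as n ones followed by a terminating 0:
  1 -> 10 (2 bits)
  7 -> 11111110 (8 bits)
  9 -> 1111111110 (10 bits)
  9 -> 1111111110 (10 bits)
  10 -> 11111111110 (11 bits)
Total length = 2 + 8 + 10 + 10 + 11 = 41 bits.

Unary([1, 7, 9, 9, 10]) = 10111111101111111110111111111011111111110 (41 bits)


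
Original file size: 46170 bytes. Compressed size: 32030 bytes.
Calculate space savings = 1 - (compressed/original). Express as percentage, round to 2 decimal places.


ratio = compressed/original = 32030/46170 = 0.693741
savings = 1 - ratio = 1 - 0.693741 = 0.306259
as a percentage: 0.306259 * 100 = 30.63%

Space savings = 1 - 32030/46170 = 30.63%


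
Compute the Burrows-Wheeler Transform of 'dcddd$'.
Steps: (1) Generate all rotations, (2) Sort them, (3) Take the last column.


Rotations (sorted):
  0: $dcddd -> last char: d
  1: cddd$d -> last char: d
  2: d$dcdd -> last char: d
  3: dcddd$ -> last char: $
  4: dd$dcd -> last char: d
  5: ddd$dc -> last char: c


BWT = ddd$dc


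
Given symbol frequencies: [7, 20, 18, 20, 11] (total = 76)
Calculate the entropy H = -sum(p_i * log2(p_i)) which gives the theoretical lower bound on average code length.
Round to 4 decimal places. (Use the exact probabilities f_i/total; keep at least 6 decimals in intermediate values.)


Per-symbol terms -p_i * log2(p_i) with p_i = f_i/76:
  p = 7/76 = 0.092105: log2(p) = -3.440573, -p*log2(p) = 0.316895
  p = 20/76 = 0.263158: log2(p) = -1.925999, -p*log2(p) = 0.506842
  p = 18/76 = 0.236842: log2(p) = -2.078003, -p*log2(p) = 0.492158
  p = 20/76 = 0.263158: log2(p) = -1.925999, -p*log2(p) = 0.506842
  p = 11/76 = 0.144737: log2(p) = -2.788496, -p*log2(p) = 0.403598
H = 0.316895 + 0.506842 + 0.492158 + 0.506842 + 0.403598 = 2.226335

H = 2.2263 bits/symbol


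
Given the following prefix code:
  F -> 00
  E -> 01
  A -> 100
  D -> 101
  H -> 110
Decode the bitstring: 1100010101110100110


Decoding step by step:
Bits 110 -> H
Bits 00 -> F
Bits 101 -> D
Bits 01 -> E
Bits 110 -> H
Bits 100 -> A
Bits 110 -> H


Decoded message: HFDEHAH


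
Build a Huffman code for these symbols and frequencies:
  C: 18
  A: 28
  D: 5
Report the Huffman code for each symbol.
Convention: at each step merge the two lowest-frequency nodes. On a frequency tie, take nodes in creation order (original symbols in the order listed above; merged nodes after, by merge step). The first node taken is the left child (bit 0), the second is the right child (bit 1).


Huffman tree construction:
Step 1: Merge D(5) + C(18) = 23
Step 2: Merge (D+C)(23) + A(28) = 51
Read each symbol's code off the tree from the root (left child = 0, right child = 1).

Codes:
  C: 01 (length 2)
  A: 1 (length 1)
  D: 00 (length 2)
Average code length: 74/51 = 1.4510 bits/symbol


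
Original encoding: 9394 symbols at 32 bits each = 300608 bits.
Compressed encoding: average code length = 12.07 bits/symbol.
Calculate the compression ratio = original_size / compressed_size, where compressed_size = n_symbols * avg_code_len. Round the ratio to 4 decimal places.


original_size = n_symbols * orig_bits = 9394 * 32 = 300608 bits
compressed_size = n_symbols * avg_code_len = 9394 * 12.07 = 113385.58 bits
ratio = original_size / compressed_size = 300608 / 113385.58 = 2.6512

Compression ratio = 2.6512


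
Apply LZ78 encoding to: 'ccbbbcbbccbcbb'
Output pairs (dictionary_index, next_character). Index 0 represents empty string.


LZ78 encoding steps:
Dictionary: {0: ''}
Step 1: w='' (idx 0), next='c' -> output (0, 'c'), add 'c' as idx 1
Step 2: w='c' (idx 1), next='b' -> output (1, 'b'), add 'cb' as idx 2
Step 3: w='' (idx 0), next='b' -> output (0, 'b'), add 'b' as idx 3
Step 4: w='b' (idx 3), next='c' -> output (3, 'c'), add 'bc' as idx 4
Step 5: w='b' (idx 3), next='b' -> output (3, 'b'), add 'bb' as idx 5
Step 6: w='c' (idx 1), next='c' -> output (1, 'c'), add 'cc' as idx 6
Step 7: w='bc' (idx 4), next='b' -> output (4, 'b'), add 'bcb' as idx 7
Step 8: w='b' (idx 3), end of input -> output (3, '')


Encoded: [(0, 'c'), (1, 'b'), (0, 'b'), (3, 'c'), (3, 'b'), (1, 'c'), (4, 'b'), (3, '')]


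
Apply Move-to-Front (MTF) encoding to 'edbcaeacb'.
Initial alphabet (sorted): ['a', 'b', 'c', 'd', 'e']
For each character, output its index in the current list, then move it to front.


MTF encoding:
'e': index 4 in ['a', 'b', 'c', 'd', 'e'] -> ['e', 'a', 'b', 'c', 'd']
'd': index 4 in ['e', 'a', 'b', 'c', 'd'] -> ['d', 'e', 'a', 'b', 'c']
'b': index 3 in ['d', 'e', 'a', 'b', 'c'] -> ['b', 'd', 'e', 'a', 'c']
'c': index 4 in ['b', 'd', 'e', 'a', 'c'] -> ['c', 'b', 'd', 'e', 'a']
'a': index 4 in ['c', 'b', 'd', 'e', 'a'] -> ['a', 'c', 'b', 'd', 'e']
'e': index 4 in ['a', 'c', 'b', 'd', 'e'] -> ['e', 'a', 'c', 'b', 'd']
'a': index 1 in ['e', 'a', 'c', 'b', 'd'] -> ['a', 'e', 'c', 'b', 'd']
'c': index 2 in ['a', 'e', 'c', 'b', 'd'] -> ['c', 'a', 'e', 'b', 'd']
'b': index 3 in ['c', 'a', 'e', 'b', 'd'] -> ['b', 'c', 'a', 'e', 'd']


Output: [4, 4, 3, 4, 4, 4, 1, 2, 3]


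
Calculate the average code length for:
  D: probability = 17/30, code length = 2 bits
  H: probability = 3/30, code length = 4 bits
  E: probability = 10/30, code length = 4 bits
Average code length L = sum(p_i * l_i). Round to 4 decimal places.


Weighted contributions p_i * l_i:
  D: (17/30) * 2 = 34/30
  H: (3/30) * 4 = 12/30
  E: (10/30) * 4 = 40/30
Sum = (34 + 12 + 40)/30 = 86/30

L = 86/30 = 2.8667 bits/symbol


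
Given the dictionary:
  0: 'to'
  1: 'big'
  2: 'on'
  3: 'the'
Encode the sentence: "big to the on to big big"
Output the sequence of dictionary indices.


Look up each word in the dictionary:
  'big' -> 1
  'to' -> 0
  'the' -> 3
  'on' -> 2
  'to' -> 0
  'big' -> 1
  'big' -> 1

Encoded: [1, 0, 3, 2, 0, 1, 1]


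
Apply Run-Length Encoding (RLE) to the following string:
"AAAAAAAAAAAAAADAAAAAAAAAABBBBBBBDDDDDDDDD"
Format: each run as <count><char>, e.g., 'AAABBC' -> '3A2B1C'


Scanning runs left to right:
  i=0: run of 'A' x 14 -> '14A'
  i=14: run of 'D' x 1 -> '1D'
  i=15: run of 'A' x 10 -> '10A'
  i=25: run of 'B' x 7 -> '7B'
  i=32: run of 'D' x 9 -> '9D'

RLE = 14A1D10A7B9D


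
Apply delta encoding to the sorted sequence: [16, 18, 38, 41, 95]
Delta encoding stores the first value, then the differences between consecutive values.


First value: 16
Deltas:
  18 - 16 = 2
  38 - 18 = 20
  41 - 38 = 3
  95 - 41 = 54


Delta encoded: [16, 2, 20, 3, 54]


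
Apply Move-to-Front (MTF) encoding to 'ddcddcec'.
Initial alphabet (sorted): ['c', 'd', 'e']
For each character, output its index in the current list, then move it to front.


MTF encoding:
'd': index 1 in ['c', 'd', 'e'] -> ['d', 'c', 'e']
'd': index 0 in ['d', 'c', 'e'] -> ['d', 'c', 'e']
'c': index 1 in ['d', 'c', 'e'] -> ['c', 'd', 'e']
'd': index 1 in ['c', 'd', 'e'] -> ['d', 'c', 'e']
'd': index 0 in ['d', 'c', 'e'] -> ['d', 'c', 'e']
'c': index 1 in ['d', 'c', 'e'] -> ['c', 'd', 'e']
'e': index 2 in ['c', 'd', 'e'] -> ['e', 'c', 'd']
'c': index 1 in ['e', 'c', 'd'] -> ['c', 'e', 'd']


Output: [1, 0, 1, 1, 0, 1, 2, 1]


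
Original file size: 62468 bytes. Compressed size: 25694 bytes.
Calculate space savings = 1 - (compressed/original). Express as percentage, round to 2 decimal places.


ratio = compressed/original = 25694/62468 = 0.411315
savings = 1 - ratio = 1 - 0.411315 = 0.588685
as a percentage: 0.588685 * 100 = 58.87%

Space savings = 1 - 25694/62468 = 58.87%


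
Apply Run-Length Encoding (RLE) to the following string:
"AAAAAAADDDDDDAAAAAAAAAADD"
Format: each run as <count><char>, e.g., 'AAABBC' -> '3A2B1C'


Scanning runs left to right:
  i=0: run of 'A' x 7 -> '7A'
  i=7: run of 'D' x 6 -> '6D'
  i=13: run of 'A' x 10 -> '10A'
  i=23: run of 'D' x 2 -> '2D'

RLE = 7A6D10A2D


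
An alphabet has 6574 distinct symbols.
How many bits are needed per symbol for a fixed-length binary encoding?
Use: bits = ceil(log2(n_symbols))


log2(6574) = 12.6826
Bracket: 2^12 = 4096 < 6574 <= 2^13 = 8192
So ceil(log2(6574)) = 13

bits = ceil(log2(6574)) = ceil(12.6826) = 13 bits


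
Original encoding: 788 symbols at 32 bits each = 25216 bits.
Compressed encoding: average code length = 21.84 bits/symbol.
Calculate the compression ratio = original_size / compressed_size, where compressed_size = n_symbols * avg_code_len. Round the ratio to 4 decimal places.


original_size = n_symbols * orig_bits = 788 * 32 = 25216 bits
compressed_size = n_symbols * avg_code_len = 788 * 21.84 = 17209.92 bits
ratio = original_size / compressed_size = 25216 / 17209.92 = 1.4652

Compression ratio = 1.4652


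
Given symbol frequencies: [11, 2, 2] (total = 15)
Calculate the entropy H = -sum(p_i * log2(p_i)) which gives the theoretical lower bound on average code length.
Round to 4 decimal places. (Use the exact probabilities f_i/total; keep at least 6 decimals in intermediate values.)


Per-symbol terms -p_i * log2(p_i) with p_i = f_i/15:
  p = 11/15 = 0.733333: log2(p) = -0.447459, -p*log2(p) = 0.328137
  p = 2/15 = 0.133333: log2(p) = -2.906891, -p*log2(p) = 0.387585
  p = 2/15 = 0.133333: log2(p) = -2.906891, -p*log2(p) = 0.387585
H = 0.328137 + 0.387585 + 0.387585 = 1.103307

H = 1.1033 bits/symbol


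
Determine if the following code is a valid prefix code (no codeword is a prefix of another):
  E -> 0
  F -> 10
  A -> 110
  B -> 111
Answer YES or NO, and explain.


Checking each pair (does one codeword prefix another?):
  E='0' vs F='10': no prefix
  E='0' vs A='110': no prefix
  E='0' vs B='111': no prefix
  F='10' vs E='0': no prefix
  F='10' vs A='110': no prefix
  F='10' vs B='111': no prefix
  A='110' vs E='0': no prefix
  A='110' vs F='10': no prefix
  A='110' vs B='111': no prefix
  B='111' vs E='0': no prefix
  B='111' vs F='10': no prefix
  B='111' vs A='110': no prefix
No violation found over all pairs.

YES -- this is a valid prefix code. No codeword is a prefix of any other codeword.


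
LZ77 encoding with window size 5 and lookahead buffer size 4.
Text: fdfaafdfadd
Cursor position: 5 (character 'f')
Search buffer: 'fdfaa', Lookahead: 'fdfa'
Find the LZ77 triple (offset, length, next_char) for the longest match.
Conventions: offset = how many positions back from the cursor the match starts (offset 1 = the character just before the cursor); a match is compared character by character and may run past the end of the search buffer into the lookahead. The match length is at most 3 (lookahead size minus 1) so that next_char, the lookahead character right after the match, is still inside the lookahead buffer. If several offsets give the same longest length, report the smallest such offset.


Try each offset into the search buffer:
  offset=1 (pos 4, char 'a'): match length 0
  offset=2 (pos 3, char 'a'): match length 0
  offset=3 (pos 2, char 'f'): match length 1
  offset=4 (pos 1, char 'd'): match length 0
  offset=5 (pos 0, char 'f'): match length 3
Longest match has length 3 at offset 5.
next_char = character at position 5 + 3 = 8 -> 'a'

Best match: offset=5, length=3 (matching 'fdf' starting at position 0)
LZ77 triple: (5, 3, 'a')


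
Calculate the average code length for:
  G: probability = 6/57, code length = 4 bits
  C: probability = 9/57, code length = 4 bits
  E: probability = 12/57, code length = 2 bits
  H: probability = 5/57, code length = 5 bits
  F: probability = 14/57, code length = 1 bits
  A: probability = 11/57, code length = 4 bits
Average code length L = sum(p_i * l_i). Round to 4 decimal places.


Weighted contributions p_i * l_i:
  G: (6/57) * 4 = 24/57
  C: (9/57) * 4 = 36/57
  E: (12/57) * 2 = 24/57
  H: (5/57) * 5 = 25/57
  F: (14/57) * 1 = 14/57
  A: (11/57) * 4 = 44/57
Sum = (24 + 36 + 24 + 25 + 14 + 44)/57 = 167/57

L = 167/57 = 2.9298 bits/symbol


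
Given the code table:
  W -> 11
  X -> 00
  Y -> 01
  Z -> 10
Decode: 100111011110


Decoding:
10 -> Z
01 -> Y
11 -> W
01 -> Y
11 -> W
10 -> Z


Result: ZYWYWZ


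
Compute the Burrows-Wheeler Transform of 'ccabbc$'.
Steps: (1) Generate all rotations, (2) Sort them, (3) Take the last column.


Rotations (sorted):
  0: $ccabbc -> last char: c
  1: abbc$cc -> last char: c
  2: bbc$cca -> last char: a
  3: bc$ccab -> last char: b
  4: c$ccabb -> last char: b
  5: cabbc$c -> last char: c
  6: ccabbc$ -> last char: $


BWT = ccabbc$


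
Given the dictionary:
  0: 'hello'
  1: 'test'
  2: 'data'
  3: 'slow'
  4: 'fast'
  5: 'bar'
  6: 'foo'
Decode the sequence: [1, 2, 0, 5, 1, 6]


Look up each index in the dictionary:
  1 -> 'test'
  2 -> 'data'
  0 -> 'hello'
  5 -> 'bar'
  1 -> 'test'
  6 -> 'foo'

Decoded: "test data hello bar test foo"


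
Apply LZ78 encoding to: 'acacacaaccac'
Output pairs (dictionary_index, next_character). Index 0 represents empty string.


LZ78 encoding steps:
Dictionary: {0: ''}
Step 1: w='' (idx 0), next='a' -> output (0, 'a'), add 'a' as idx 1
Step 2: w='' (idx 0), next='c' -> output (0, 'c'), add 'c' as idx 2
Step 3: w='a' (idx 1), next='c' -> output (1, 'c'), add 'ac' as idx 3
Step 4: w='ac' (idx 3), next='a' -> output (3, 'a'), add 'aca' as idx 4
Step 5: w='ac' (idx 3), next='c' -> output (3, 'c'), add 'acc' as idx 5
Step 6: w='ac' (idx 3), end of input -> output (3, '')


Encoded: [(0, 'a'), (0, 'c'), (1, 'c'), (3, 'a'), (3, 'c'), (3, '')]


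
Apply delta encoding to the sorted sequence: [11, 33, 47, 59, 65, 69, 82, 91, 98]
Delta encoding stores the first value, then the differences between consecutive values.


First value: 11
Deltas:
  33 - 11 = 22
  47 - 33 = 14
  59 - 47 = 12
  65 - 59 = 6
  69 - 65 = 4
  82 - 69 = 13
  91 - 82 = 9
  98 - 91 = 7


Delta encoded: [11, 22, 14, 12, 6, 4, 13, 9, 7]


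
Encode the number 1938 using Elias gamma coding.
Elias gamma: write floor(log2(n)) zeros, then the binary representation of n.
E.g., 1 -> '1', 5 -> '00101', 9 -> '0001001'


num_bits = floor(log2(1938)) + 1 = 11
leading_zeros = num_bits - 1 = 10
binary(1938) = 11110010010

Elias gamma(1938) = '0000000000' + '11110010010' = 000000000011110010010 (21 bits)


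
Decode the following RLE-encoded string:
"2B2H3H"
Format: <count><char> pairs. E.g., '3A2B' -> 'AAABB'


Expanding each <count><char> pair:
  2B -> 'BB'
  2H -> 'HH'
  3H -> 'HHH'

Decoded = BBHHHHH


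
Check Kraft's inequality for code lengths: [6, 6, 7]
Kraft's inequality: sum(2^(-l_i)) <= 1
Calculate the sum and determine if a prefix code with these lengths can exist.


Sum = 2^(-6) + 2^(-6) + 2^(-7)
    = 0.015625 + 0.015625 + 0.0078125
    = 5/128 = 0.0390625
Since 0.0390625 <= 1, Kraft's inequality IS satisfied.
A prefix code with these lengths CAN exist.

Kraft sum = 0.0390625. Satisfied.


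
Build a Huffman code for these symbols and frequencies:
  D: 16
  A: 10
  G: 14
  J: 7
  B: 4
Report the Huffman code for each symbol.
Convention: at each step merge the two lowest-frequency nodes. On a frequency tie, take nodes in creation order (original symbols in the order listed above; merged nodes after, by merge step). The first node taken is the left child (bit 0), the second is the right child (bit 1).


Huffman tree construction:
Step 1: Merge B(4) + J(7) = 11
Step 2: Merge A(10) + (B+J)(11) = 21
Step 3: Merge G(14) + D(16) = 30
Step 4: Merge (A+(B+J))(21) + (G+D)(30) = 51
Read each symbol's code off the tree from the root (left child = 0, right child = 1).

Codes:
  D: 11 (length 2)
  A: 00 (length 2)
  G: 10 (length 2)
  J: 011 (length 3)
  B: 010 (length 3)
Average code length: 113/51 = 2.2157 bits/symbol


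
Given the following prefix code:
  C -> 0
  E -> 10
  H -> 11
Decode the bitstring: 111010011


Decoding step by step:
Bits 11 -> H
Bits 10 -> E
Bits 10 -> E
Bits 0 -> C
Bits 11 -> H


Decoded message: HEECH


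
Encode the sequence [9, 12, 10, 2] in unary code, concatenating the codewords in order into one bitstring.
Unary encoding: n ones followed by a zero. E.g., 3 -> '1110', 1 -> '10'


Encode each number as n ones followed by a terminating 0:
  9 -> 1111111110 (10 bits)
  12 -> 1111111111110 (13 bits)
  10 -> 11111111110 (11 bits)
  2 -> 110 (3 bits)
Total length = 10 + 13 + 11 + 3 = 37 bits.

Unary([9, 12, 10, 2]) = 1111111110111111111111011111111110110 (37 bits)


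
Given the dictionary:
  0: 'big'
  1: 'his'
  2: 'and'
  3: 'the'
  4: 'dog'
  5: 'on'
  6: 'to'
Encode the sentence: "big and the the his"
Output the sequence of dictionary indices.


Look up each word in the dictionary:
  'big' -> 0
  'and' -> 2
  'the' -> 3
  'the' -> 3
  'his' -> 1

Encoded: [0, 2, 3, 3, 1]


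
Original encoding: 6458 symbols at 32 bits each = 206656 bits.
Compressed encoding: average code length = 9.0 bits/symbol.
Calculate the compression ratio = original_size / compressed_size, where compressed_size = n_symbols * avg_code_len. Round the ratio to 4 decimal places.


original_size = n_symbols * orig_bits = 6458 * 32 = 206656 bits
compressed_size = n_symbols * avg_code_len = 6458 * 9.0 = 58122.0 bits
ratio = original_size / compressed_size = 206656 / 58122.0 = 3.5556

Compression ratio = 3.5556


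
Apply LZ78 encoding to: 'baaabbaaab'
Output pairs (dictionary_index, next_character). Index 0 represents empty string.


LZ78 encoding steps:
Dictionary: {0: ''}
Step 1: w='' (idx 0), next='b' -> output (0, 'b'), add 'b' as idx 1
Step 2: w='' (idx 0), next='a' -> output (0, 'a'), add 'a' as idx 2
Step 3: w='a' (idx 2), next='a' -> output (2, 'a'), add 'aa' as idx 3
Step 4: w='b' (idx 1), next='b' -> output (1, 'b'), add 'bb' as idx 4
Step 5: w='aa' (idx 3), next='a' -> output (3, 'a'), add 'aaa' as idx 5
Step 6: w='b' (idx 1), end of input -> output (1, '')


Encoded: [(0, 'b'), (0, 'a'), (2, 'a'), (1, 'b'), (3, 'a'), (1, '')]


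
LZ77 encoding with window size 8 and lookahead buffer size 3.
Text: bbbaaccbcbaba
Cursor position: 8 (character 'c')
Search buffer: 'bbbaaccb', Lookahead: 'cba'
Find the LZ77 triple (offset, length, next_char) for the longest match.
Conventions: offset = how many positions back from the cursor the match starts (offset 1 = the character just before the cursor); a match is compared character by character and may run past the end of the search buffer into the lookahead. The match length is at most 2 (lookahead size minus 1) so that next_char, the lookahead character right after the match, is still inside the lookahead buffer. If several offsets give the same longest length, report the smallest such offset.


Try each offset into the search buffer:
  offset=1 (pos 7, char 'b'): match length 0
  offset=2 (pos 6, char 'c'): match length 2
  offset=3 (pos 5, char 'c'): match length 1
  offset=4 (pos 4, char 'a'): match length 0
  offset=5 (pos 3, char 'a'): match length 0
  offset=6 (pos 2, char 'b'): match length 0
  offset=7 (pos 1, char 'b'): match length 0
  offset=8 (pos 0, char 'b'): match length 0
Longest match has length 2 at offset 2.
next_char = character at position 8 + 2 = 10 -> 'a'

Best match: offset=2, length=2 (matching 'cb' starting at position 6)
LZ77 triple: (2, 2, 'a')


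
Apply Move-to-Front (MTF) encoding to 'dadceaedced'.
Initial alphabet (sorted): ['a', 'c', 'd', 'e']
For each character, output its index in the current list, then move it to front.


MTF encoding:
'd': index 2 in ['a', 'c', 'd', 'e'] -> ['d', 'a', 'c', 'e']
'a': index 1 in ['d', 'a', 'c', 'e'] -> ['a', 'd', 'c', 'e']
'd': index 1 in ['a', 'd', 'c', 'e'] -> ['d', 'a', 'c', 'e']
'c': index 2 in ['d', 'a', 'c', 'e'] -> ['c', 'd', 'a', 'e']
'e': index 3 in ['c', 'd', 'a', 'e'] -> ['e', 'c', 'd', 'a']
'a': index 3 in ['e', 'c', 'd', 'a'] -> ['a', 'e', 'c', 'd']
'e': index 1 in ['a', 'e', 'c', 'd'] -> ['e', 'a', 'c', 'd']
'd': index 3 in ['e', 'a', 'c', 'd'] -> ['d', 'e', 'a', 'c']
'c': index 3 in ['d', 'e', 'a', 'c'] -> ['c', 'd', 'e', 'a']
'e': index 2 in ['c', 'd', 'e', 'a'] -> ['e', 'c', 'd', 'a']
'd': index 2 in ['e', 'c', 'd', 'a'] -> ['d', 'e', 'c', 'a']


Output: [2, 1, 1, 2, 3, 3, 1, 3, 3, 2, 2]


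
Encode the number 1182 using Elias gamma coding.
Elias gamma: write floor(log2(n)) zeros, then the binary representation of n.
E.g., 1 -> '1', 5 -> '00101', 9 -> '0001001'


num_bits = floor(log2(1182)) + 1 = 11
leading_zeros = num_bits - 1 = 10
binary(1182) = 10010011110

Elias gamma(1182) = '0000000000' + '10010011110' = 000000000010010011110 (21 bits)


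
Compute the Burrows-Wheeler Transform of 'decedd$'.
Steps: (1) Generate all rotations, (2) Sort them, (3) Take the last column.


Rotations (sorted):
  0: $decedd -> last char: d
  1: cedd$de -> last char: e
  2: d$deced -> last char: d
  3: dd$dece -> last char: e
  4: decedd$ -> last char: $
  5: ecedd$d -> last char: d
  6: edd$dec -> last char: c


BWT = dede$dc


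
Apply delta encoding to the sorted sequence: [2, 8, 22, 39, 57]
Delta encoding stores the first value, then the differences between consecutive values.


First value: 2
Deltas:
  8 - 2 = 6
  22 - 8 = 14
  39 - 22 = 17
  57 - 39 = 18


Delta encoded: [2, 6, 14, 17, 18]


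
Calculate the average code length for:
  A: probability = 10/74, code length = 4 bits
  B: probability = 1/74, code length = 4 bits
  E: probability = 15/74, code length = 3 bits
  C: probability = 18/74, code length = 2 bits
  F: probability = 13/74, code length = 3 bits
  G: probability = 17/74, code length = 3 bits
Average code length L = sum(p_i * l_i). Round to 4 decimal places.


Weighted contributions p_i * l_i:
  A: (10/74) * 4 = 40/74
  B: (1/74) * 4 = 4/74
  E: (15/74) * 3 = 45/74
  C: (18/74) * 2 = 36/74
  F: (13/74) * 3 = 39/74
  G: (17/74) * 3 = 51/74
Sum = (40 + 4 + 45 + 36 + 39 + 51)/74 = 215/74

L = 215/74 = 2.9054 bits/symbol


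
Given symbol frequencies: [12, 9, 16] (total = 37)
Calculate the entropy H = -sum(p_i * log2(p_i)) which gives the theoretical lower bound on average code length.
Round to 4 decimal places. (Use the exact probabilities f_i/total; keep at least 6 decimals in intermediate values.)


Per-symbol terms -p_i * log2(p_i) with p_i = f_i/37:
  p = 12/37 = 0.324324: log2(p) = -1.624491, -p*log2(p) = 0.526862
  p = 9/37 = 0.243243: log2(p) = -2.039528, -p*log2(p) = 0.496101
  p = 16/37 = 0.432432: log2(p) = -1.209453, -p*log2(p) = 0.523007
H = 0.526862 + 0.496101 + 0.523007 = 1.545970

H = 1.546 bits/symbol


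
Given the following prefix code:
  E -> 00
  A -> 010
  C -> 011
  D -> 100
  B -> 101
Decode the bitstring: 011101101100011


Decoding step by step:
Bits 011 -> C
Bits 101 -> B
Bits 101 -> B
Bits 100 -> D
Bits 011 -> C


Decoded message: CBBDC


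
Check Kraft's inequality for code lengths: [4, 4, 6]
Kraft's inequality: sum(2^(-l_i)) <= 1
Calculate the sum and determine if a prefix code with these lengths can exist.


Sum = 2^(-4) + 2^(-4) + 2^(-6)
    = 0.0625 + 0.0625 + 0.015625
    = 9/64 = 0.140625
Since 0.140625 <= 1, Kraft's inequality IS satisfied.
A prefix code with these lengths CAN exist.

Kraft sum = 0.140625. Satisfied.


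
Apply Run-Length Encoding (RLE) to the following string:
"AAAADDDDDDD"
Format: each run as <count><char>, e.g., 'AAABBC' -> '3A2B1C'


Scanning runs left to right:
  i=0: run of 'A' x 4 -> '4A'
  i=4: run of 'D' x 7 -> '7D'

RLE = 4A7D


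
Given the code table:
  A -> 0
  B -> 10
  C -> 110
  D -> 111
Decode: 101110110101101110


Decoding:
10 -> B
111 -> D
0 -> A
110 -> C
10 -> B
110 -> C
111 -> D
0 -> A


Result: BDACBCDA


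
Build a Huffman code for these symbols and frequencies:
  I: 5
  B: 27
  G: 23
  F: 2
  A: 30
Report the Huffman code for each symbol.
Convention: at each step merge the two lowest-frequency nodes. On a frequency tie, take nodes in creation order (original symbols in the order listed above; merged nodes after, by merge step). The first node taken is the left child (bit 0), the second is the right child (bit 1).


Huffman tree construction:
Step 1: Merge F(2) + I(5) = 7
Step 2: Merge (F+I)(7) + G(23) = 30
Step 3: Merge B(27) + A(30) = 57
Step 4: Merge ((F+I)+G)(30) + (B+A)(57) = 87
Read each symbol's code off the tree from the root (left child = 0, right child = 1).

Codes:
  I: 001 (length 3)
  B: 10 (length 2)
  G: 01 (length 2)
  F: 000 (length 3)
  A: 11 (length 2)
Average code length: 181/87 = 2.0805 bits/symbol


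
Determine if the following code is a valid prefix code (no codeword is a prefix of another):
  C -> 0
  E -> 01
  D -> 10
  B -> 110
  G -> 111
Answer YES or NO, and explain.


Checking each pair (does one codeword prefix another?):
  C='0' vs E='01': prefix -- VIOLATION

NO -- this is NOT a valid prefix code. C (0) is a prefix of E (01).
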